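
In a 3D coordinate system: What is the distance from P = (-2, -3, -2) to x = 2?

distance = |a·x₀ + b·y₀ + c·z₀ - d| / √(a² + b² + c²)
  = |1·(-2) + 0·(-3) + 0·(-2) - 2| / √(1² + 0² + 0²)
  = |-2 + 0 + 0 - 2| / √(1 + 0 + 0)
  = |-4| / √1
  = 4 / 1
  ≈ 4

4


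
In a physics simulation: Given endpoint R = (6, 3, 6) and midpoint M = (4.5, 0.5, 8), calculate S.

S = 2M - R
  = (2·4.5 - 6, 2·0.5 - 3, 2·8 - 6)
  = (9 - 6, 1 - 3, 16 - 6)
  = (3, -2, 10)

(3, -2, 10)


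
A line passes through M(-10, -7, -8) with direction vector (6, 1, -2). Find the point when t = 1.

P(t) = M + t·d
  = (-10 + 6·1, -7 + 1·1, -8 + (-2)·1)
  = (-10 + 6, -7 + 1, -8 - 2)
  = (-4, -6, -10)

(-4, -6, -10)


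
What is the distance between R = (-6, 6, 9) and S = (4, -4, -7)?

d = √[(x₂-x₁)² + (y₂-y₁)² + (z₂-z₁)²]
  = √[10² + (-10)² + (-16)²]
  = √[100 + 100 + 256]
  = √456
  ≈ 21.35

21.35


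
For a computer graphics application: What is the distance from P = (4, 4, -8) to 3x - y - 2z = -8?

distance = |a·x₀ + b·y₀ + c·z₀ - d| / √(a² + b² + c²)
  = |3·4 + (-1)·4 + (-2)·(-8) - (-8)| / √(3² + (-1)² + (-2)²)
  = |12 - 4 + 16 + 8| / √(9 + 1 + 4)
  = |32| / √14
  = 32 / 3.742
  ≈ 8.552

8.552


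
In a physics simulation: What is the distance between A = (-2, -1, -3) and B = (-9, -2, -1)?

d = √[(x₂-x₁)² + (y₂-y₁)² + (z₂-z₁)²]
  = √[(-7)² + (-1)² + 2²]
  = √[49 + 1 + 4]
  = √54
  ≈ 7.348

7.348


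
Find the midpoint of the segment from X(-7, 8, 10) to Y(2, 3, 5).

M = ((x₁+x₂)/2, (y₁+y₂)/2, (z₁+z₂)/2)
  = ((-7 + 2)/2, (8 + 3)/2, (10 + 5)/2)
  = (-5/2, 11/2, 15/2)
  = (-2.5, 5.5, 7.5)

(-2.5, 5.5, 7.5)


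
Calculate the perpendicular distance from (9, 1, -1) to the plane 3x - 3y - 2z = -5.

distance = |a·x₀ + b·y₀ + c·z₀ - d| / √(a² + b² + c²)
  = |3·9 + (-3)·1 + (-2)·(-1) - (-5)| / √(3² + (-3)² + (-2)²)
  = |27 - 3 + 2 + 5| / √(9 + 9 + 4)
  = |31| / √22
  = 31 / 4.69
  ≈ 6.609

6.609


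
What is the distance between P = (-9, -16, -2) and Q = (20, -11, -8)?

d = √[(x₂-x₁)² + (y₂-y₁)² + (z₂-z₁)²]
  = √[29² + 5² + (-6)²]
  = √[841 + 25 + 36]
  = √902
  ≈ 30.03

30.03


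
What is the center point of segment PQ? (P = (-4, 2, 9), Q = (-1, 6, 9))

M = ((x₁+x₂)/2, (y₁+y₂)/2, (z₁+z₂)/2)
  = ((-4 - 1)/2, (2 + 6)/2, (9 + 9)/2)
  = (-5/2, 8/2, 18/2)
  = (-2.5, 4, 9)

(-2.5, 4, 9)


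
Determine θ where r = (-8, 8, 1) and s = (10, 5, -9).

r·s = (-8)·10 + 8·5 + 1·(-9) = -80 + 40 - 9 = -49
|r| = √((-8)² + 8² + 1²) = √129 ≈ 11.36
|s| = √(10² + 5² + (-9)²) = √206 ≈ 14.35
cos θ = (r·s)/(|r||s|) = -49/(11.36·14.35) ≈ -0.3006
θ = arccos(-0.3006) ≈ 107.5°

107.5°


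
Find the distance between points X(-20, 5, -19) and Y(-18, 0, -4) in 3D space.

d = √[(x₂-x₁)² + (y₂-y₁)² + (z₂-z₁)²]
  = √[2² + (-5)² + 15²]
  = √[4 + 25 + 225]
  = √254
  ≈ 15.94

15.94


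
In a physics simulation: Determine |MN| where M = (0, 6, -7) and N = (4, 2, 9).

d = √[(x₂-x₁)² + (y₂-y₁)² + (z₂-z₁)²]
  = √[4² + (-4)² + 16²]
  = √[16 + 16 + 256]
  = √288
  ≈ 16.97

16.97


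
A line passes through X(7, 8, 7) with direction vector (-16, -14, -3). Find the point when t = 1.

P(t) = X + t·d
  = (7 + (-16)·1, 8 + (-14)·1, 7 + (-3)·1)
  = (7 - 16, 8 - 14, 7 - 3)
  = (-9, -6, 4)

(-9, -6, 4)


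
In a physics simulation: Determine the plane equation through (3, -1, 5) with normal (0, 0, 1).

The plane through P with normal n = (a, b, c) satisfies n·(r - P) = 0,
i.e. ax + by + cz = a·x₀ + b·y₀ + c·z₀.
d = 0·3 + 0·(-1) + 1·5
  = 0 + 0 + 5
  = 5
Equation: z = 5

z = 5


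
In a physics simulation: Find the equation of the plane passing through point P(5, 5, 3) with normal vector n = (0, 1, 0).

The plane through P with normal n = (a, b, c) satisfies n·(r - P) = 0,
i.e. ax + by + cz = a·x₀ + b·y₀ + c·z₀.
d = 0·5 + 1·5 + 0·3
  = 0 + 5 + 0
  = 5
Equation: y = 5

y = 5


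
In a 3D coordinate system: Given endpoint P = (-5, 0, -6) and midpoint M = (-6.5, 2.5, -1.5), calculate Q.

Q = 2M - P
  = (2·(-6.5) - (-5), 2·2.5 - 0, 2·(-1.5) - (-6))
  = (-13 + 5, 5 + 0, -3 + 6)
  = (-8, 5, 3)

(-8, 5, 3)


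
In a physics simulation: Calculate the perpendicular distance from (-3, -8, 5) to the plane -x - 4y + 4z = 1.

distance = |a·x₀ + b·y₀ + c·z₀ - d| / √(a² + b² + c²)
  = |(-1)·(-3) + (-4)·(-8) + 4·5 - 1| / √((-1)² + (-4)² + 4²)
  = |3 + 32 + 20 - 1| / √(1 + 16 + 16)
  = |54| / √33
  = 54 / 5.745
  ≈ 9.4

9.4


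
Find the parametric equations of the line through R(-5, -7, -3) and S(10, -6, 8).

Direction vector d = S - R = (10 + 5, -6 + 7, 8 + 3) = (15, 1, 11)
Parametric form r = R + t·d:
x = -5 + 15t, y = -7 + t, z = -3 + 11t

x = -5 + 15t, y = -7 + t, z = -3 + 11t


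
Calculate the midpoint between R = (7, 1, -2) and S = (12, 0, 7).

M = ((x₁+x₂)/2, (y₁+y₂)/2, (z₁+z₂)/2)
  = ((7 + 12)/2, (1 + 0)/2, (-2 + 7)/2)
  = (19/2, 1/2, 5/2)
  = (9.5, 0.5, 2.5)

(9.5, 0.5, 2.5)


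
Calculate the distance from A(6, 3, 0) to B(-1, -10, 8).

d = √[(x₂-x₁)² + (y₂-y₁)² + (z₂-z₁)²]
  = √[(-7)² + (-13)² + 8²]
  = √[49 + 169 + 64]
  = √282
  ≈ 16.79

16.79


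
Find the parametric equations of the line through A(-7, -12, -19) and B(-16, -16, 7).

Direction vector d = B - A = (-16 + 7, -16 + 12, 7 + 19) = (-9, -4, 26)
Parametric form r = A + t·d:
x = -7 - 9t, y = -12 - 4t, z = -19 + 26t

x = -7 - 9t, y = -12 - 4t, z = -19 + 26t


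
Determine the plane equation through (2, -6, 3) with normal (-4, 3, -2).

The plane through P with normal n = (a, b, c) satisfies n·(r - P) = 0,
i.e. ax + by + cz = a·x₀ + b·y₀ + c·z₀.
d = (-4)·2 + 3·(-6) + (-2)·3
  = -8 - 18 - 6
  = -32
Equation: -4x + 3y - 2z = -32

-4x + 3y - 2z = -32


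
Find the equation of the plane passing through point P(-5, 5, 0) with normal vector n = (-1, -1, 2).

The plane through P with normal n = (a, b, c) satisfies n·(r - P) = 0,
i.e. ax + by + cz = a·x₀ + b·y₀ + c·z₀.
d = (-1)·(-5) + (-1)·5 + 2·0
  = 5 - 5 + 0
  = 0
Equation: -x - y + 2z = 0

-x - y + 2z = 0


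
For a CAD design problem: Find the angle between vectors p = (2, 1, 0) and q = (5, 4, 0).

p·q = 2·5 + 1·4 + 0·0 = 10 + 4 + 0 = 14
|p| = √(2² + 1² + 0²) = √5 ≈ 2.236
|q| = √(5² + 4² + 0²) = √41 ≈ 6.403
cos θ = (p·q)/(|p||q|) = 14/(2.236·6.403) ≈ 0.9778
θ = arccos(0.9778) ≈ 12.09°

12.09°


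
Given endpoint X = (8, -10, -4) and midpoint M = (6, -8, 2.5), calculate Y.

Y = 2M - X
  = (2·6 - 8, 2·(-8) - (-10), 2·2.5 - (-4))
  = (12 - 8, -16 + 10, 5 + 4)
  = (4, -6, 9)

(4, -6, 9)


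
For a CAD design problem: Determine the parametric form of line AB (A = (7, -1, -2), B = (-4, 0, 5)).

Direction vector d = B - A = (-4 - 7, 0 + 1, 5 + 2) = (-11, 1, 7)
Parametric form r = A + t·d:
x = 7 - 11t, y = -1 + t, z = -2 + 7t

x = 7 - 11t, y = -1 + t, z = -2 + 7t


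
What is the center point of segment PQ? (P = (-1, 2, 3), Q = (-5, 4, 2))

M = ((x₁+x₂)/2, (y₁+y₂)/2, (z₁+z₂)/2)
  = ((-1 - 5)/2, (2 + 4)/2, (3 + 2)/2)
  = (-6/2, 6/2, 5/2)
  = (-3, 3, 2.5)

(-3, 3, 2.5)


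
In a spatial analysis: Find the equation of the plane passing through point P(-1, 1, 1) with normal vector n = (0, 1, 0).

The plane through P with normal n = (a, b, c) satisfies n·(r - P) = 0,
i.e. ax + by + cz = a·x₀ + b·y₀ + c·z₀.
d = 0·(-1) + 1·1 + 0·1
  = 0 + 1 + 0
  = 1
Equation: y = 1

y = 1


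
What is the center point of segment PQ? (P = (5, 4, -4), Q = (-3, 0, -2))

M = ((x₁+x₂)/2, (y₁+y₂)/2, (z₁+z₂)/2)
  = ((5 - 3)/2, (4 + 0)/2, (-4 - 2)/2)
  = (2/2, 4/2, -6/2)
  = (1, 2, -3)

(1, 2, -3)


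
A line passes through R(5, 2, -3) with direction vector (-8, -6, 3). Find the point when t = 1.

P(t) = R + t·d
  = (5 + (-8)·1, 2 + (-6)·1, -3 + 3·1)
  = (5 - 8, 2 - 6, -3 + 3)
  = (-3, -4, 0)

(-3, -4, 0)


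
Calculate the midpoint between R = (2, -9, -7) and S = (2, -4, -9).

M = ((x₁+x₂)/2, (y₁+y₂)/2, (z₁+z₂)/2)
  = ((2 + 2)/2, (-9 - 4)/2, (-7 - 9)/2)
  = (4/2, -13/2, -16/2)
  = (2, -6.5, -8)

(2, -6.5, -8)


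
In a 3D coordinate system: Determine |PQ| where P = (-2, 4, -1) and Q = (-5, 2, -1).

d = √[(x₂-x₁)² + (y₂-y₁)² + (z₂-z₁)²]
  = √[(-3)² + (-2)² + 0²]
  = √[9 + 4 + 0]
  = √13
  ≈ 3.606

3.606


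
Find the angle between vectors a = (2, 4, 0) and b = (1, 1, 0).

a·b = 2·1 + 4·1 + 0·0 = 2 + 4 + 0 = 6
|a| = √(2² + 4² + 0²) = √20 ≈ 4.472
|b| = √(1² + 1² + 0²) = √2 ≈ 1.414
cos θ = (a·b)/(|a||b|) = 6/(4.472·1.414) ≈ 0.9487
θ = arccos(0.9487) ≈ 18.43°

18.43°


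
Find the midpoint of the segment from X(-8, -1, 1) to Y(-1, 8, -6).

M = ((x₁+x₂)/2, (y₁+y₂)/2, (z₁+z₂)/2)
  = ((-8 - 1)/2, (-1 + 8)/2, (1 - 6)/2)
  = (-9/2, 7/2, -5/2)
  = (-4.5, 3.5, -2.5)

(-4.5, 3.5, -2.5)


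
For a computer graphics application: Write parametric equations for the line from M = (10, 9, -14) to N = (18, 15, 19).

Direction vector d = N - M = (18 - 10, 15 - 9, 19 + 14) = (8, 6, 33)
Parametric form r = M + t·d:
x = 10 + 8t, y = 9 + 6t, z = -14 + 33t

x = 10 + 8t, y = 9 + 6t, z = -14 + 33t


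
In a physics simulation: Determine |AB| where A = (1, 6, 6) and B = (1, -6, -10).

d = √[(x₂-x₁)² + (y₂-y₁)² + (z₂-z₁)²]
  = √[0² + (-12)² + (-16)²]
  = √[0 + 144 + 256]
  = √400
  ≈ 20

20


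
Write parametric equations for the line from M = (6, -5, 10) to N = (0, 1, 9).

Direction vector d = N - M = (0 - 6, 1 + 5, 9 - 10) = (-6, 6, -1)
Parametric form r = M + t·d:
x = 6 - 6t, y = -5 + 6t, z = 10 - t

x = 6 - 6t, y = -5 + 6t, z = 10 - t


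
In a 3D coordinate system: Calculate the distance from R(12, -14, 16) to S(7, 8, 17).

d = √[(x₂-x₁)² + (y₂-y₁)² + (z₂-z₁)²]
  = √[(-5)² + 22² + 1²]
  = √[25 + 484 + 1]
  = √510
  ≈ 22.58

22.58


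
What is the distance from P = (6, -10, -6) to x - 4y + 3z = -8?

distance = |a·x₀ + b·y₀ + c·z₀ - d| / √(a² + b² + c²)
  = |1·6 + (-4)·(-10) + 3·(-6) - (-8)| / √(1² + (-4)² + 3²)
  = |6 + 40 - 18 + 8| / √(1 + 16 + 9)
  = |36| / √26
  = 36 / 5.099
  ≈ 7.06

7.06


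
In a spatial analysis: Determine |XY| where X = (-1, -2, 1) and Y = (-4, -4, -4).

d = √[(x₂-x₁)² + (y₂-y₁)² + (z₂-z₁)²]
  = √[(-3)² + (-2)² + (-5)²]
  = √[9 + 4 + 25]
  = √38
  ≈ 6.164

6.164


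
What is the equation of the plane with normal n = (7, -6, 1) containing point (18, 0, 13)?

The plane through P with normal n = (a, b, c) satisfies n·(r - P) = 0,
i.e. ax + by + cz = a·x₀ + b·y₀ + c·z₀.
d = 7·18 + (-6)·0 + 1·13
  = 126 + 0 + 13
  = 139
Equation: 7x - 6y + z = 139

7x - 6y + z = 139


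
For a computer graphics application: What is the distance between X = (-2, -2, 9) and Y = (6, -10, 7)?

d = √[(x₂-x₁)² + (y₂-y₁)² + (z₂-z₁)²]
  = √[8² + (-8)² + (-2)²]
  = √[64 + 64 + 4]
  = √132
  ≈ 11.49

11.49


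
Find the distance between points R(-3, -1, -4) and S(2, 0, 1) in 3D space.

d = √[(x₂-x₁)² + (y₂-y₁)² + (z₂-z₁)²]
  = √[5² + 1² + 5²]
  = √[25 + 1 + 25]
  = √51
  ≈ 7.141

7.141


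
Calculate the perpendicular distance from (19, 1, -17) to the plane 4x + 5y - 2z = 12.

distance = |a·x₀ + b·y₀ + c·z₀ - d| / √(a² + b² + c²)
  = |4·19 + 5·1 + (-2)·(-17) - 12| / √(4² + 5² + (-2)²)
  = |76 + 5 + 34 - 12| / √(16 + 25 + 4)
  = |103| / √45
  = 103 / 6.708
  ≈ 15.35

15.35


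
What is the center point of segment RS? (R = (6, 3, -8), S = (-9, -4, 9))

M = ((x₁+x₂)/2, (y₁+y₂)/2, (z₁+z₂)/2)
  = ((6 - 9)/2, (3 - 4)/2, (-8 + 9)/2)
  = (-3/2, -1/2, 1/2)
  = (-1.5, -0.5, 0.5)

(-1.5, -0.5, 0.5)


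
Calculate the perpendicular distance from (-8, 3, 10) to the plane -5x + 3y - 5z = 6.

distance = |a·x₀ + b·y₀ + c·z₀ - d| / √(a² + b² + c²)
  = |(-5)·(-8) + 3·3 + (-5)·10 - 6| / √((-5)² + 3² + (-5)²)
  = |40 + 9 - 50 - 6| / √(25 + 9 + 25)
  = |-7| / √59
  = 7 / 7.681
  ≈ 0.9113

0.9113


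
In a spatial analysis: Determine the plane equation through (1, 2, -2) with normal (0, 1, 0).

The plane through P with normal n = (a, b, c) satisfies n·(r - P) = 0,
i.e. ax + by + cz = a·x₀ + b·y₀ + c·z₀.
d = 0·1 + 1·2 + 0·(-2)
  = 0 + 2 + 0
  = 2
Equation: y = 2

y = 2


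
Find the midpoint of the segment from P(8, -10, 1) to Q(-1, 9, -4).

M = ((x₁+x₂)/2, (y₁+y₂)/2, (z₁+z₂)/2)
  = ((8 - 1)/2, (-10 + 9)/2, (1 - 4)/2)
  = (7/2, -1/2, -3/2)
  = (3.5, -0.5, -1.5)

(3.5, -0.5, -1.5)


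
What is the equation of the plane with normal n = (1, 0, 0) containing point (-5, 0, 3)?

The plane through P with normal n = (a, b, c) satisfies n·(r - P) = 0,
i.e. ax + by + cz = a·x₀ + b·y₀ + c·z₀.
d = 1·(-5) + 0·0 + 0·3
  = -5 + 0 + 0
  = -5
Equation: x = -5

x = -5


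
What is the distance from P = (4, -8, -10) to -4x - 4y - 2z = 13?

distance = |a·x₀ + b·y₀ + c·z₀ - d| / √(a² + b² + c²)
  = |(-4)·4 + (-4)·(-8) + (-2)·(-10) - 13| / √((-4)² + (-4)² + (-2)²)
  = |-16 + 32 + 20 - 13| / √(16 + 16 + 4)
  = |23| / √36
  = 23 / 6
  ≈ 3.833

3.833


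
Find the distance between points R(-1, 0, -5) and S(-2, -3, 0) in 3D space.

d = √[(x₂-x₁)² + (y₂-y₁)² + (z₂-z₁)²]
  = √[(-1)² + (-3)² + 5²]
  = √[1 + 9 + 25]
  = √35
  ≈ 5.916

5.916


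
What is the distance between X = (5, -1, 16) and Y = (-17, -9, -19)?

d = √[(x₂-x₁)² + (y₂-y₁)² + (z₂-z₁)²]
  = √[(-22)² + (-8)² + (-35)²]
  = √[484 + 64 + 1225]
  = √1773
  ≈ 42.11

42.11


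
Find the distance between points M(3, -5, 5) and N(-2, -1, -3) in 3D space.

d = √[(x₂-x₁)² + (y₂-y₁)² + (z₂-z₁)²]
  = √[(-5)² + 4² + (-8)²]
  = √[25 + 16 + 64]
  = √105
  ≈ 10.25

10.25


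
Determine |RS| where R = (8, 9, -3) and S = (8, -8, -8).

d = √[(x₂-x₁)² + (y₂-y₁)² + (z₂-z₁)²]
  = √[0² + (-17)² + (-5)²]
  = √[0 + 289 + 25]
  = √314
  ≈ 17.72

17.72


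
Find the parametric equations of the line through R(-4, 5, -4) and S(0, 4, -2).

Direction vector d = S - R = (0 + 4, 4 - 5, -2 + 4) = (4, -1, 2)
Parametric form r = R + t·d:
x = -4 + 4t, y = 5 - t, z = -4 + 2t

x = -4 + 4t, y = 5 - t, z = -4 + 2t


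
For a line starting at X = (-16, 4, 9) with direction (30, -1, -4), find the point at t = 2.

P(t) = X + t·d
  = (-16 + 30·2, 4 + (-1)·2, 9 + (-4)·2)
  = (-16 + 60, 4 - 2, 9 - 8)
  = (44, 2, 1)

(44, 2, 1)


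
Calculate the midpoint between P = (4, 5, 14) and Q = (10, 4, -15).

M = ((x₁+x₂)/2, (y₁+y₂)/2, (z₁+z₂)/2)
  = ((4 + 10)/2, (5 + 4)/2, (14 - 15)/2)
  = (14/2, 9/2, -1/2)
  = (7, 4.5, -0.5)

(7, 4.5, -0.5)


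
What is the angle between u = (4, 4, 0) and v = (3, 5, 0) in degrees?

u·v = 4·3 + 4·5 + 0·0 = 12 + 20 + 0 = 32
|u| = √(4² + 4² + 0²) = √32 ≈ 5.657
|v| = √(3² + 5² + 0²) = √34 ≈ 5.831
cos θ = (u·v)/(|u||v|) = 32/(5.657·5.831) ≈ 0.9701
θ = arccos(0.9701) ≈ 14.04°

14.04°


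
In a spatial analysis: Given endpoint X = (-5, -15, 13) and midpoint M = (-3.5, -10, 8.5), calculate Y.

Y = 2M - X
  = (2·(-3.5) - (-5), 2·(-10) - (-15), 2·8.5 - 13)
  = (-7 + 5, -20 + 15, 17 - 13)
  = (-2, -5, 4)

(-2, -5, 4)


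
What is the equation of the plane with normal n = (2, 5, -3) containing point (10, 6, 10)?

The plane through P with normal n = (a, b, c) satisfies n·(r - P) = 0,
i.e. ax + by + cz = a·x₀ + b·y₀ + c·z₀.
d = 2·10 + 5·6 + (-3)·10
  = 20 + 30 - 30
  = 20
Equation: 2x + 5y - 3z = 20

2x + 5y - 3z = 20


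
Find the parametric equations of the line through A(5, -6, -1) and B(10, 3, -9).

Direction vector d = B - A = (10 - 5, 3 + 6, -9 + 1) = (5, 9, -8)
Parametric form r = A + t·d:
x = 5 + 5t, y = -6 + 9t, z = -1 - 8t

x = 5 + 5t, y = -6 + 9t, z = -1 - 8t


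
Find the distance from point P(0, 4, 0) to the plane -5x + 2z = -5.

distance = |a·x₀ + b·y₀ + c·z₀ - d| / √(a² + b² + c²)
  = |(-5)·0 + 0·4 + 2·0 - (-5)| / √((-5)² + 0² + 2²)
  = |0 + 0 + 0 + 5| / √(25 + 0 + 4)
  = |5| / √29
  = 5 / 5.385
  ≈ 0.9285

0.9285


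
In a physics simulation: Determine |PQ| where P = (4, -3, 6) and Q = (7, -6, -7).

d = √[(x₂-x₁)² + (y₂-y₁)² + (z₂-z₁)²]
  = √[3² + (-3)² + (-13)²]
  = √[9 + 9 + 169]
  = √187
  ≈ 13.67

13.67


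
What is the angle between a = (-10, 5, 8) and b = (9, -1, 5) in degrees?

a·b = (-10)·9 + 5·(-1) + 8·5 = -90 - 5 + 40 = -55
|a| = √((-10)² + 5² + 8²) = √189 ≈ 13.75
|b| = √(9² + (-1)² + 5²) = √107 ≈ 10.34
cos θ = (a·b)/(|a||b|) = -55/(13.75·10.34) ≈ -0.3868
θ = arccos(-0.3868) ≈ 112.8°

112.8°


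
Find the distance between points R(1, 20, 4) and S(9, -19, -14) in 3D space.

d = √[(x₂-x₁)² + (y₂-y₁)² + (z₂-z₁)²]
  = √[8² + (-39)² + (-18)²]
  = √[64 + 1521 + 324]
  = √1909
  ≈ 43.69

43.69


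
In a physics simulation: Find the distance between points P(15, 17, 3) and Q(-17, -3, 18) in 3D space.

d = √[(x₂-x₁)² + (y₂-y₁)² + (z₂-z₁)²]
  = √[(-32)² + (-20)² + 15²]
  = √[1024 + 400 + 225]
  = √1649
  ≈ 40.61

40.61


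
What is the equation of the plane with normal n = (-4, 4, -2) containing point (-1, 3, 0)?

The plane through P with normal n = (a, b, c) satisfies n·(r - P) = 0,
i.e. ax + by + cz = a·x₀ + b·y₀ + c·z₀.
d = (-4)·(-1) + 4·3 + (-2)·0
  = 4 + 12 + 0
  = 16
Equation: -4x + 4y - 2z = 16

-4x + 4y - 2z = 16


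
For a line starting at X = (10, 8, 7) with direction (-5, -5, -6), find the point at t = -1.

P(t) = X + t·d
  = (10 + (-5)·(-1), 8 + (-5)·(-1), 7 + (-6)·(-1))
  = (10 + 5, 8 + 5, 7 + 6)
  = (15, 13, 13)

(15, 13, 13)


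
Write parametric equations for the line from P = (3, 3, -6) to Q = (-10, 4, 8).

Direction vector d = Q - P = (-10 - 3, 4 - 3, 8 + 6) = (-13, 1, 14)
Parametric form r = P + t·d:
x = 3 - 13t, y = 3 + t, z = -6 + 14t

x = 3 - 13t, y = 3 + t, z = -6 + 14t


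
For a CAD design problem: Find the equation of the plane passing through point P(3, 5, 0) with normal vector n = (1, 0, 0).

The plane through P with normal n = (a, b, c) satisfies n·(r - P) = 0,
i.e. ax + by + cz = a·x₀ + b·y₀ + c·z₀.
d = 1·3 + 0·5 + 0·0
  = 3 + 0 + 0
  = 3
Equation: x = 3

x = 3


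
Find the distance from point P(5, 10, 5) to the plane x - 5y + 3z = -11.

distance = |a·x₀ + b·y₀ + c·z₀ - d| / √(a² + b² + c²)
  = |1·5 + (-5)·10 + 3·5 - (-11)| / √(1² + (-5)² + 3²)
  = |5 - 50 + 15 + 11| / √(1 + 25 + 9)
  = |-19| / √35
  = 19 / 5.916
  ≈ 3.212

3.212


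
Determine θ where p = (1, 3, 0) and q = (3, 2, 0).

p·q = 1·3 + 3·2 + 0·0 = 3 + 6 + 0 = 9
|p| = √(1² + 3² + 0²) = √10 ≈ 3.162
|q| = √(3² + 2² + 0²) = √13 ≈ 3.606
cos θ = (p·q)/(|p||q|) = 9/(3.162·3.606) ≈ 0.7894
θ = arccos(0.7894) ≈ 37.87°

37.87°


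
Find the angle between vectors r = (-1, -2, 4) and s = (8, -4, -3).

r·s = (-1)·8 + (-2)·(-4) + 4·(-3) = -8 + 8 - 12 = -12
|r| = √((-1)² + (-2)² + 4²) = √21 ≈ 4.583
|s| = √(8² + (-4)² + (-3)²) = √89 ≈ 9.434
cos θ = (r·s)/(|r||s|) = -12/(4.583·9.434) ≈ -0.2776
θ = arccos(-0.2776) ≈ 106.1°

106.1°


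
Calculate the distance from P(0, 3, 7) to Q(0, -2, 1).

d = √[(x₂-x₁)² + (y₂-y₁)² + (z₂-z₁)²]
  = √[0² + (-5)² + (-6)²]
  = √[0 + 25 + 36]
  = √61
  ≈ 7.81

7.81


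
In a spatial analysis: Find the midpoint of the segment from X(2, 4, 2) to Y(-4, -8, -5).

M = ((x₁+x₂)/2, (y₁+y₂)/2, (z₁+z₂)/2)
  = ((2 - 4)/2, (4 - 8)/2, (2 - 5)/2)
  = (-2/2, -4/2, -3/2)
  = (-1, -2, -1.5)

(-1, -2, -1.5)


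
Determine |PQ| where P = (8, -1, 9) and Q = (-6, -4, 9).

d = √[(x₂-x₁)² + (y₂-y₁)² + (z₂-z₁)²]
  = √[(-14)² + (-3)² + 0²]
  = √[196 + 9 + 0]
  = √205
  ≈ 14.32

14.32


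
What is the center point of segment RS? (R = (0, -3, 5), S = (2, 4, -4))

M = ((x₁+x₂)/2, (y₁+y₂)/2, (z₁+z₂)/2)
  = ((0 + 2)/2, (-3 + 4)/2, (5 - 4)/2)
  = (2/2, 1/2, 1/2)
  = (1, 0.5, 0.5)

(1, 0.5, 0.5)


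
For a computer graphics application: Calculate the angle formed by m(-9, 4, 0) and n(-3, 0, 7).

m·n = (-9)·(-3) + 4·0 + 0·7 = 27 + 0 + 0 = 27
|m| = √((-9)² + 4² + 0²) = √97 ≈ 9.849
|n| = √((-3)² + 0² + 7²) = √58 ≈ 7.616
cos θ = (m·n)/(|m||n|) = 27/(9.849·7.616) ≈ 0.36
θ = arccos(0.36) ≈ 68.9°

68.9°


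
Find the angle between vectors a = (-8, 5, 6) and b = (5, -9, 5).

a·b = (-8)·5 + 5·(-9) + 6·5 = -40 - 45 + 30 = -55
|a| = √((-8)² + 5² + 6²) = √125 ≈ 11.18
|b| = √(5² + (-9)² + 5²) = √131 ≈ 11.45
cos θ = (a·b)/(|a||b|) = -55/(11.18·11.45) ≈ -0.4298
θ = arccos(-0.4298) ≈ 115.5°

115.5°


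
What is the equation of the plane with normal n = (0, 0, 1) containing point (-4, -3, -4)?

The plane through P with normal n = (a, b, c) satisfies n·(r - P) = 0,
i.e. ax + by + cz = a·x₀ + b·y₀ + c·z₀.
d = 0·(-4) + 0·(-3) + 1·(-4)
  = 0 + 0 - 4
  = -4
Equation: z = -4

z = -4


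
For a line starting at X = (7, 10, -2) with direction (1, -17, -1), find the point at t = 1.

P(t) = X + t·d
  = (7 + 1·1, 10 + (-17)·1, -2 + (-1)·1)
  = (7 + 1, 10 - 17, -2 - 1)
  = (8, -7, -3)

(8, -7, -3)


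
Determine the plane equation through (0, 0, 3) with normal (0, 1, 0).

The plane through P with normal n = (a, b, c) satisfies n·(r - P) = 0,
i.e. ax + by + cz = a·x₀ + b·y₀ + c·z₀.
d = 0·0 + 1·0 + 0·3
  = 0 + 0 + 0
  = 0
Equation: y = 0

y = 0


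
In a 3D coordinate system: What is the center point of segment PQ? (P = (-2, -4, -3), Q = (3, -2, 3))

M = ((x₁+x₂)/2, (y₁+y₂)/2, (z₁+z₂)/2)
  = ((-2 + 3)/2, (-4 - 2)/2, (-3 + 3)/2)
  = (1/2, -6/2, 0/2)
  = (0.5, -3, 0)

(0.5, -3, 0)


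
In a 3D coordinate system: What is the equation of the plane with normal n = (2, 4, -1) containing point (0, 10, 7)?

The plane through P with normal n = (a, b, c) satisfies n·(r - P) = 0,
i.e. ax + by + cz = a·x₀ + b·y₀ + c·z₀.
d = 2·0 + 4·10 + (-1)·7
  = 0 + 40 - 7
  = 33
Equation: 2x + 4y - z = 33

2x + 4y - z = 33


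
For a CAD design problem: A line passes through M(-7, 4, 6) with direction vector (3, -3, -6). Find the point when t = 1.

P(t) = M + t·d
  = (-7 + 3·1, 4 + (-3)·1, 6 + (-6)·1)
  = (-7 + 3, 4 - 3, 6 - 6)
  = (-4, 1, 0)

(-4, 1, 0)


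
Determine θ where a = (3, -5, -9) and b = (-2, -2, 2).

a·b = 3·(-2) + (-5)·(-2) + (-9)·2 = -6 + 10 - 18 = -14
|a| = √(3² + (-5)² + (-9)²) = √115 ≈ 10.72
|b| = √((-2)² + (-2)² + 2²) = √12 ≈ 3.464
cos θ = (a·b)/(|a||b|) = -14/(10.72·3.464) ≈ -0.3769
θ = arccos(-0.3769) ≈ 112.1°

112.1°


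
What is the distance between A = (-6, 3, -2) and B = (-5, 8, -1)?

d = √[(x₂-x₁)² + (y₂-y₁)² + (z₂-z₁)²]
  = √[1² + 5² + 1²]
  = √[1 + 25 + 1]
  = √27
  ≈ 5.196

5.196


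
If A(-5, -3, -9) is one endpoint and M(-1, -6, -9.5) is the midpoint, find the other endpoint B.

B = 2M - A
  = (2·(-1) - (-5), 2·(-6) - (-3), 2·(-9.5) - (-9))
  = (-2 + 5, -12 + 3, -19 + 9)
  = (3, -9, -10)

(3, -9, -10)


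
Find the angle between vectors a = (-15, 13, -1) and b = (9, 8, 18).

a·b = (-15)·9 + 13·8 + (-1)·18 = -135 + 104 - 18 = -49
|a| = √((-15)² + 13² + (-1)²) = √395 ≈ 19.87
|b| = √(9² + 8² + 18²) = √469 ≈ 21.66
cos θ = (a·b)/(|a||b|) = -49/(19.87·21.66) ≈ -0.1138
θ = arccos(-0.1138) ≈ 96.54°

96.54°


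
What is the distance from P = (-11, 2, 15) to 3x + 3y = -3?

distance = |a·x₀ + b·y₀ + c·z₀ - d| / √(a² + b² + c²)
  = |3·(-11) + 3·2 + 0·15 - (-3)| / √(3² + 3² + 0²)
  = |-33 + 6 + 0 + 3| / √(9 + 9 + 0)
  = |-24| / √18
  = 24 / 4.243
  ≈ 5.657

5.657


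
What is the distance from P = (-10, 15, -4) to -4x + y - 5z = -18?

distance = |a·x₀ + b·y₀ + c·z₀ - d| / √(a² + b² + c²)
  = |(-4)·(-10) + 1·15 + (-5)·(-4) - (-18)| / √((-4)² + 1² + (-5)²)
  = |40 + 15 + 20 + 18| / √(16 + 1 + 25)
  = |93| / √42
  = 93 / 6.481
  ≈ 14.35

14.35


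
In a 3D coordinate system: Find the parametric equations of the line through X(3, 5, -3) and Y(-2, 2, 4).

Direction vector d = Y - X = (-2 - 3, 2 - 5, 4 + 3) = (-5, -3, 7)
Parametric form r = X + t·d:
x = 3 - 5t, y = 5 - 3t, z = -3 + 7t

x = 3 - 5t, y = 5 - 3t, z = -3 + 7t


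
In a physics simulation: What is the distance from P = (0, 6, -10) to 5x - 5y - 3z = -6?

distance = |a·x₀ + b·y₀ + c·z₀ - d| / √(a² + b² + c²)
  = |5·0 + (-5)·6 + (-3)·(-10) - (-6)| / √(5² + (-5)² + (-3)²)
  = |0 - 30 + 30 + 6| / √(25 + 25 + 9)
  = |6| / √59
  = 6 / 7.681
  ≈ 0.7811

0.7811


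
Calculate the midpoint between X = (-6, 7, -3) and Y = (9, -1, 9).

M = ((x₁+x₂)/2, (y₁+y₂)/2, (z₁+z₂)/2)
  = ((-6 + 9)/2, (7 - 1)/2, (-3 + 9)/2)
  = (3/2, 6/2, 6/2)
  = (1.5, 3, 3)

(1.5, 3, 3)


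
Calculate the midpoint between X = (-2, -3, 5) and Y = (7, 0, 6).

M = ((x₁+x₂)/2, (y₁+y₂)/2, (z₁+z₂)/2)
  = ((-2 + 7)/2, (-3 + 0)/2, (5 + 6)/2)
  = (5/2, -3/2, 11/2)
  = (2.5, -1.5, 5.5)

(2.5, -1.5, 5.5)


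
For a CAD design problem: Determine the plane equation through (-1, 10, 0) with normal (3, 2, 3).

The plane through P with normal n = (a, b, c) satisfies n·(r - P) = 0,
i.e. ax + by + cz = a·x₀ + b·y₀ + c·z₀.
d = 3·(-1) + 2·10 + 3·0
  = -3 + 20 + 0
  = 17
Equation: 3x + 2y + 3z = 17

3x + 2y + 3z = 17


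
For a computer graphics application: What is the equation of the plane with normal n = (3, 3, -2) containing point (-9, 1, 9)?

The plane through P with normal n = (a, b, c) satisfies n·(r - P) = 0,
i.e. ax + by + cz = a·x₀ + b·y₀ + c·z₀.
d = 3·(-9) + 3·1 + (-2)·9
  = -27 + 3 - 18
  = -42
Equation: 3x + 3y - 2z = -42

3x + 3y - 2z = -42


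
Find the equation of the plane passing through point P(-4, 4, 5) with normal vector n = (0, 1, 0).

The plane through P with normal n = (a, b, c) satisfies n·(r - P) = 0,
i.e. ax + by + cz = a·x₀ + b·y₀ + c·z₀.
d = 0·(-4) + 1·4 + 0·5
  = 0 + 4 + 0
  = 4
Equation: y = 4

y = 4


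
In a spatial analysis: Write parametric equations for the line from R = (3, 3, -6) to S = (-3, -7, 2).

Direction vector d = S - R = (-3 - 3, -7 - 3, 2 + 6) = (-6, -10, 8)
Parametric form r = R + t·d:
x = 3 - 6t, y = 3 - 10t, z = -6 + 8t

x = 3 - 6t, y = 3 - 10t, z = -6 + 8t


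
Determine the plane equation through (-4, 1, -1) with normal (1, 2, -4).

The plane through P with normal n = (a, b, c) satisfies n·(r - P) = 0,
i.e. ax + by + cz = a·x₀ + b·y₀ + c·z₀.
d = 1·(-4) + 2·1 + (-4)·(-1)
  = -4 + 2 + 4
  = 2
Equation: x + 2y - 4z = 2

x + 2y - 4z = 2


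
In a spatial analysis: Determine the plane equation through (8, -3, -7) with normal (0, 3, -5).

The plane through P with normal n = (a, b, c) satisfies n·(r - P) = 0,
i.e. ax + by + cz = a·x₀ + b·y₀ + c·z₀.
d = 0·8 + 3·(-3) + (-5)·(-7)
  = 0 - 9 + 35
  = 26
Equation: 3y - 5z = 26

3y - 5z = 26


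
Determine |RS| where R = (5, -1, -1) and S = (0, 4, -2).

d = √[(x₂-x₁)² + (y₂-y₁)² + (z₂-z₁)²]
  = √[(-5)² + 5² + (-1)²]
  = √[25 + 25 + 1]
  = √51
  ≈ 7.141

7.141


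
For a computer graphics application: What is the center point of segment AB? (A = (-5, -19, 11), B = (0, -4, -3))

M = ((x₁+x₂)/2, (y₁+y₂)/2, (z₁+z₂)/2)
  = ((-5 + 0)/2, (-19 - 4)/2, (11 - 3)/2)
  = (-5/2, -23/2, 8/2)
  = (-2.5, -11.5, 4)

(-2.5, -11.5, 4)


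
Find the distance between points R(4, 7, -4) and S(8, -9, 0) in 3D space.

d = √[(x₂-x₁)² + (y₂-y₁)² + (z₂-z₁)²]
  = √[4² + (-16)² + 4²]
  = √[16 + 256 + 16]
  = √288
  ≈ 16.97

16.97


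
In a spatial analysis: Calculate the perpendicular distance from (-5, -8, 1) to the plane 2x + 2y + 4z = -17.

distance = |a·x₀ + b·y₀ + c·z₀ - d| / √(a² + b² + c²)
  = |2·(-5) + 2·(-8) + 4·1 - (-17)| / √(2² + 2² + 4²)
  = |-10 - 16 + 4 + 17| / √(4 + 4 + 16)
  = |-5| / √24
  = 5 / 4.899
  ≈ 1.021

1.021


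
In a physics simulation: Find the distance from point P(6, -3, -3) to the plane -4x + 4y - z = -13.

distance = |a·x₀ + b·y₀ + c·z₀ - d| / √(a² + b² + c²)
  = |(-4)·6 + 4·(-3) + (-1)·(-3) - (-13)| / √((-4)² + 4² + (-1)²)
  = |-24 - 12 + 3 + 13| / √(16 + 16 + 1)
  = |-20| / √33
  = 20 / 5.745
  ≈ 3.482

3.482


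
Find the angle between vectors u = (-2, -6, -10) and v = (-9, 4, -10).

u·v = (-2)·(-9) + (-6)·4 + (-10)·(-10) = 18 - 24 + 100 = 94
|u| = √((-2)² + (-6)² + (-10)²) = √140 ≈ 11.83
|v| = √((-9)² + 4² + (-10)²) = √197 ≈ 14.04
cos θ = (u·v)/(|u||v|) = 94/(11.83·14.04) ≈ 0.566
θ = arccos(0.566) ≈ 55.53°

55.53°


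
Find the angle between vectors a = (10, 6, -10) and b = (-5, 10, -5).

a·b = 10·(-5) + 6·10 + (-10)·(-5) = -50 + 60 + 50 = 60
|a| = √(10² + 6² + (-10)²) = √236 ≈ 15.36
|b| = √((-5)² + 10² + (-5)²) = √150 ≈ 12.25
cos θ = (a·b)/(|a||b|) = 60/(15.36·12.25) ≈ 0.3189
θ = arccos(0.3189) ≈ 71.4°

71.4°


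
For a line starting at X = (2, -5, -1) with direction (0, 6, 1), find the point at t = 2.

P(t) = X + t·d
  = (2 + 0·2, -5 + 6·2, -1 + 1·2)
  = (2 + 0, -5 + 12, -1 + 2)
  = (2, 7, 1)

(2, 7, 1)


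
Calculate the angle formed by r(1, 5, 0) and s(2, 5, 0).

r·s = 1·2 + 5·5 + 0·0 = 2 + 25 + 0 = 27
|r| = √(1² + 5² + 0²) = √26 ≈ 5.099
|s| = √(2² + 5² + 0²) = √29 ≈ 5.385
cos θ = (r·s)/(|r||s|) = 27/(5.099·5.385) ≈ 0.9833
θ = arccos(0.9833) ≈ 10.49°

10.49°


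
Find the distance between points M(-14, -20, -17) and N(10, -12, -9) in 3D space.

d = √[(x₂-x₁)² + (y₂-y₁)² + (z₂-z₁)²]
  = √[24² + 8² + 8²]
  = √[576 + 64 + 64]
  = √704
  ≈ 26.53

26.53


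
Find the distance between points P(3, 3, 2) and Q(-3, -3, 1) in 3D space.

d = √[(x₂-x₁)² + (y₂-y₁)² + (z₂-z₁)²]
  = √[(-6)² + (-6)² + (-1)²]
  = √[36 + 36 + 1]
  = √73
  ≈ 8.544

8.544


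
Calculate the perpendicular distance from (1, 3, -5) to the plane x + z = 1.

distance = |a·x₀ + b·y₀ + c·z₀ - d| / √(a² + b² + c²)
  = |1·1 + 0·3 + 1·(-5) - 1| / √(1² + 0² + 1²)
  = |1 + 0 - 5 - 1| / √(1 + 0 + 1)
  = |-5| / √2
  = 5 / 1.414
  ≈ 3.536

3.536


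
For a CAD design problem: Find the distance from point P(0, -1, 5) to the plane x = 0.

distance = |a·x₀ + b·y₀ + c·z₀ - d| / √(a² + b² + c²)
  = |1·0 + 0·(-1) + 0·5 - 0| / √(1² + 0² + 0²)
  = |0 + 0 + 0 + 0| / √(1 + 0 + 0)
  = |0| / √1
  = 0 / 1
  ≈ 0

0


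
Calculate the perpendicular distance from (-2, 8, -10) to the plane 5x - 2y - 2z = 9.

distance = |a·x₀ + b·y₀ + c·z₀ - d| / √(a² + b² + c²)
  = |5·(-2) + (-2)·8 + (-2)·(-10) - 9| / √(5² + (-2)² + (-2)²)
  = |-10 - 16 + 20 - 9| / √(25 + 4 + 4)
  = |-15| / √33
  = 15 / 5.745
  ≈ 2.611

2.611


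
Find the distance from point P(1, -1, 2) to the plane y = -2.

distance = |a·x₀ + b·y₀ + c·z₀ - d| / √(a² + b² + c²)
  = |0·1 + 1·(-1) + 0·2 - (-2)| / √(0² + 1² + 0²)
  = |0 - 1 + 0 + 2| / √(0 + 1 + 0)
  = |1| / √1
  = 1 / 1
  ≈ 1

1


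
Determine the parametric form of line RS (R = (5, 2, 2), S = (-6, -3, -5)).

Direction vector d = S - R = (-6 - 5, -3 - 2, -5 - 2) = (-11, -5, -7)
Parametric form r = R + t·d:
x = 5 - 11t, y = 2 - 5t, z = 2 - 7t

x = 5 - 11t, y = 2 - 5t, z = 2 - 7t


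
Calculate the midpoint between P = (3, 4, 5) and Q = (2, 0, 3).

M = ((x₁+x₂)/2, (y₁+y₂)/2, (z₁+z₂)/2)
  = ((3 + 2)/2, (4 + 0)/2, (5 + 3)/2)
  = (5/2, 4/2, 8/2)
  = (2.5, 2, 4)

(2.5, 2, 4)


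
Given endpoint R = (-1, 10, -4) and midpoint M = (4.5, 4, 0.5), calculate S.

S = 2M - R
  = (2·4.5 - (-1), 2·4 - 10, 2·0.5 - (-4))
  = (9 + 1, 8 - 10, 1 + 4)
  = (10, -2, 5)

(10, -2, 5)


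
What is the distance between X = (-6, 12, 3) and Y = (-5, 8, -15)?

d = √[(x₂-x₁)² + (y₂-y₁)² + (z₂-z₁)²]
  = √[1² + (-4)² + (-18)²]
  = √[1 + 16 + 324]
  = √341
  ≈ 18.47

18.47


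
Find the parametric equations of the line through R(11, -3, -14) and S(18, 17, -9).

Direction vector d = S - R = (18 - 11, 17 + 3, -9 + 14) = (7, 20, 5)
Parametric form r = R + t·d:
x = 11 + 7t, y = -3 + 20t, z = -14 + 5t

x = 11 + 7t, y = -3 + 20t, z = -14 + 5t


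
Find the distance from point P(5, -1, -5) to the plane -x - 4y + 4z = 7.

distance = |a·x₀ + b·y₀ + c·z₀ - d| / √(a² + b² + c²)
  = |(-1)·5 + (-4)·(-1) + 4·(-5) - 7| / √((-1)² + (-4)² + 4²)
  = |-5 + 4 - 20 - 7| / √(1 + 16 + 16)
  = |-28| / √33
  = 28 / 5.745
  ≈ 4.874

4.874


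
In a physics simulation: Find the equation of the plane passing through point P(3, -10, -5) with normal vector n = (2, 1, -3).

The plane through P with normal n = (a, b, c) satisfies n·(r - P) = 0,
i.e. ax + by + cz = a·x₀ + b·y₀ + c·z₀.
d = 2·3 + 1·(-10) + (-3)·(-5)
  = 6 - 10 + 15
  = 11
Equation: 2x + y - 3z = 11

2x + y - 3z = 11


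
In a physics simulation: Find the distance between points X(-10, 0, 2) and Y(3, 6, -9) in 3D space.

d = √[(x₂-x₁)² + (y₂-y₁)² + (z₂-z₁)²]
  = √[13² + 6² + (-11)²]
  = √[169 + 36 + 121]
  = √326
  ≈ 18.06

18.06


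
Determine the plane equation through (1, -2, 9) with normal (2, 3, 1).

The plane through P with normal n = (a, b, c) satisfies n·(r - P) = 0,
i.e. ax + by + cz = a·x₀ + b·y₀ + c·z₀.
d = 2·1 + 3·(-2) + 1·9
  = 2 - 6 + 9
  = 5
Equation: 2x + 3y + z = 5

2x + 3y + z = 5


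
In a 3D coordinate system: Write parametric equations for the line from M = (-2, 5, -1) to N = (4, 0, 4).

Direction vector d = N - M = (4 + 2, 0 - 5, 4 + 1) = (6, -5, 5)
Parametric form r = M + t·d:
x = -2 + 6t, y = 5 - 5t, z = -1 + 5t

x = -2 + 6t, y = 5 - 5t, z = -1 + 5t


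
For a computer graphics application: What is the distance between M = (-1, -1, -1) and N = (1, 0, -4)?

d = √[(x₂-x₁)² + (y₂-y₁)² + (z₂-z₁)²]
  = √[2² + 1² + (-3)²]
  = √[4 + 1 + 9]
  = √14
  ≈ 3.742

3.742


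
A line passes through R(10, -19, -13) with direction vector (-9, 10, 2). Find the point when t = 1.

P(t) = R + t·d
  = (10 + (-9)·1, -19 + 10·1, -13 + 2·1)
  = (10 - 9, -19 + 10, -13 + 2)
  = (1, -9, -11)

(1, -9, -11)


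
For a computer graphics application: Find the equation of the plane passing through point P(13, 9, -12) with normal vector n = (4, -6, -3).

The plane through P with normal n = (a, b, c) satisfies n·(r - P) = 0,
i.e. ax + by + cz = a·x₀ + b·y₀ + c·z₀.
d = 4·13 + (-6)·9 + (-3)·(-12)
  = 52 - 54 + 36
  = 34
Equation: 4x - 6y - 3z = 34

4x - 6y - 3z = 34


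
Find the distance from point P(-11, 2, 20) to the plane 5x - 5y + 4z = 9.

distance = |a·x₀ + b·y₀ + c·z₀ - d| / √(a² + b² + c²)
  = |5·(-11) + (-5)·2 + 4·20 - 9| / √(5² + (-5)² + 4²)
  = |-55 - 10 + 80 - 9| / √(25 + 25 + 16)
  = |6| / √66
  = 6 / 8.124
  ≈ 0.7385

0.7385


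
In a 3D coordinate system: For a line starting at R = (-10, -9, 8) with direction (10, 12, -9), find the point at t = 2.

P(t) = R + t·d
  = (-10 + 10·2, -9 + 12·2, 8 + (-9)·2)
  = (-10 + 20, -9 + 24, 8 - 18)
  = (10, 15, -10)

(10, 15, -10)


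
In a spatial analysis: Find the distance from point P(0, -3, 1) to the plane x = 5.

distance = |a·x₀ + b·y₀ + c·z₀ - d| / √(a² + b² + c²)
  = |1·0 + 0·(-3) + 0·1 - 5| / √(1² + 0² + 0²)
  = |0 + 0 + 0 - 5| / √(1 + 0 + 0)
  = |-5| / √1
  = 5 / 1
  ≈ 5

5


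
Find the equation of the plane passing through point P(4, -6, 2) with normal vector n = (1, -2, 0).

The plane through P with normal n = (a, b, c) satisfies n·(r - P) = 0,
i.e. ax + by + cz = a·x₀ + b·y₀ + c·z₀.
d = 1·4 + (-2)·(-6) + 0·2
  = 4 + 12 + 0
  = 16
Equation: x - 2y = 16

x - 2y = 16


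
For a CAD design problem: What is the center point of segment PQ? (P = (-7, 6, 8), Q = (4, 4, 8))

M = ((x₁+x₂)/2, (y₁+y₂)/2, (z₁+z₂)/2)
  = ((-7 + 4)/2, (6 + 4)/2, (8 + 8)/2)
  = (-3/2, 10/2, 16/2)
  = (-1.5, 5, 8)

(-1.5, 5, 8)


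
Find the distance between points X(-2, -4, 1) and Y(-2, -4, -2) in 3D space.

d = √[(x₂-x₁)² + (y₂-y₁)² + (z₂-z₁)²]
  = √[0² + 0² + (-3)²]
  = √[0 + 0 + 9]
  = √9
  ≈ 3

3


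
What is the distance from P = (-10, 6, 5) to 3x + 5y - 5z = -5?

distance = |a·x₀ + b·y₀ + c·z₀ - d| / √(a² + b² + c²)
  = |3·(-10) + 5·6 + (-5)·5 - (-5)| / √(3² + 5² + (-5)²)
  = |-30 + 30 - 25 + 5| / √(9 + 25 + 25)
  = |-20| / √59
  = 20 / 7.681
  ≈ 2.604

2.604


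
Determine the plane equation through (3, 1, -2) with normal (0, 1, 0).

The plane through P with normal n = (a, b, c) satisfies n·(r - P) = 0,
i.e. ax + by + cz = a·x₀ + b·y₀ + c·z₀.
d = 0·3 + 1·1 + 0·(-2)
  = 0 + 1 + 0
  = 1
Equation: y = 1

y = 1


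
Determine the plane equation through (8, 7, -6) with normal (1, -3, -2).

The plane through P with normal n = (a, b, c) satisfies n·(r - P) = 0,
i.e. ax + by + cz = a·x₀ + b·y₀ + c·z₀.
d = 1·8 + (-3)·7 + (-2)·(-6)
  = 8 - 21 + 12
  = -1
Equation: x - 3y - 2z = -1

x - 3y - 2z = -1


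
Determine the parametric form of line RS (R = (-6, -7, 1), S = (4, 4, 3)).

Direction vector d = S - R = (4 + 6, 4 + 7, 3 - 1) = (10, 11, 2)
Parametric form r = R + t·d:
x = -6 + 10t, y = -7 + 11t, z = 1 + 2t

x = -6 + 10t, y = -7 + 11t, z = 1 + 2t


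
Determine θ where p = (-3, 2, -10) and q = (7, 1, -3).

p·q = (-3)·7 + 2·1 + (-10)·(-3) = -21 + 2 + 30 = 11
|p| = √((-3)² + 2² + (-10)²) = √113 ≈ 10.63
|q| = √(7² + 1² + (-3)²) = √59 ≈ 7.681
cos θ = (p·q)/(|p||q|) = 11/(10.63·7.681) ≈ 0.1347
θ = arccos(0.1347) ≈ 82.26°

82.26°


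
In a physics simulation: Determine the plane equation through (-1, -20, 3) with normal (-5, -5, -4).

The plane through P with normal n = (a, b, c) satisfies n·(r - P) = 0,
i.e. ax + by + cz = a·x₀ + b·y₀ + c·z₀.
d = (-5)·(-1) + (-5)·(-20) + (-4)·3
  = 5 + 100 - 12
  = 93
Equation: -5x - 5y - 4z = 93

-5x - 5y - 4z = 93


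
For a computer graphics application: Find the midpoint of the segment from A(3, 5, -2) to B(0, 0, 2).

M = ((x₁+x₂)/2, (y₁+y₂)/2, (z₁+z₂)/2)
  = ((3 + 0)/2, (5 + 0)/2, (-2 + 2)/2)
  = (3/2, 5/2, 0/2)
  = (1.5, 2.5, 0)

(1.5, 2.5, 0)


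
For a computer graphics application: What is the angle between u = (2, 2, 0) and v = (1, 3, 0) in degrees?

u·v = 2·1 + 2·3 + 0·0 = 2 + 6 + 0 = 8
|u| = √(2² + 2² + 0²) = √8 ≈ 2.828
|v| = √(1² + 3² + 0²) = √10 ≈ 3.162
cos θ = (u·v)/(|u||v|) = 8/(2.828·3.162) ≈ 0.8944
θ = arccos(0.8944) ≈ 26.57°

26.57°


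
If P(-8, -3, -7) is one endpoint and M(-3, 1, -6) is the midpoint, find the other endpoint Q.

Q = 2M - P
  = (2·(-3) - (-8), 2·1 - (-3), 2·(-6) - (-7))
  = (-6 + 8, 2 + 3, -12 + 7)
  = (2, 5, -5)

(2, 5, -5)


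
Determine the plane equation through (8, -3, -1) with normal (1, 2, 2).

The plane through P with normal n = (a, b, c) satisfies n·(r - P) = 0,
i.e. ax + by + cz = a·x₀ + b·y₀ + c·z₀.
d = 1·8 + 2·(-3) + 2·(-1)
  = 8 - 6 - 2
  = 0
Equation: x + 2y + 2z = 0

x + 2y + 2z = 0
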